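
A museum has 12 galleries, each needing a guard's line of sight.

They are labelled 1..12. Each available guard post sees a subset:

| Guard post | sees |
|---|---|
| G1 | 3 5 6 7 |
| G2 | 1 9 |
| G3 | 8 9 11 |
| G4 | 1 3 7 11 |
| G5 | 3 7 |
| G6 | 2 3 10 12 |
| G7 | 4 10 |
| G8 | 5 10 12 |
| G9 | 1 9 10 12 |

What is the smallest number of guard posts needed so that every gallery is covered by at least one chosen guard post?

5

G1 and G3 and G4 and G6 and G7 together: G1 ∪ G3 ∪ G4 ∪ G6 ∪ G7 = {1, 2, 3, 4, 5, 6, 7, 8, 9, 10, 11, 12} — every gallery is covered.
No 4 of the 9 guard posts cover everything (all 126 combinations miss at least one gallery), so 5 is optimal.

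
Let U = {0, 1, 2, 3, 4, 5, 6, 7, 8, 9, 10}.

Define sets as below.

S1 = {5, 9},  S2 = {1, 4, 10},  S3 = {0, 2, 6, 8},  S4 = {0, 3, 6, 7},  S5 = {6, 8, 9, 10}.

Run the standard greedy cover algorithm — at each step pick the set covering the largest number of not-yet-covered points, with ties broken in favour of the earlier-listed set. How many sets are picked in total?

4

Greedy: pick S3 (covers 4 new) → pick S2 (covers 3 new) → pick S1 (covers 2 new) → pick S4 (covers 2 new). Total picks: 4.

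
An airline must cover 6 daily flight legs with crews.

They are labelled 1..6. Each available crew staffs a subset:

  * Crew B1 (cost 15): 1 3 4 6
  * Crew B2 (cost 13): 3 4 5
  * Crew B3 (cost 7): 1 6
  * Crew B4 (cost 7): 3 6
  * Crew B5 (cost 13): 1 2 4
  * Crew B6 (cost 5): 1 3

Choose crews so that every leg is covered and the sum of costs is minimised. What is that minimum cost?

33

B2, B4, B5 together cover every leg (B2 ∪ B4 ∪ B5 = {1, 2, 3, 4, 5, 6}); total cost 13 + 7 + 13 = 33.
The greedy pick B6, B2, B3, B5 costs 38; no covering selection beats 33.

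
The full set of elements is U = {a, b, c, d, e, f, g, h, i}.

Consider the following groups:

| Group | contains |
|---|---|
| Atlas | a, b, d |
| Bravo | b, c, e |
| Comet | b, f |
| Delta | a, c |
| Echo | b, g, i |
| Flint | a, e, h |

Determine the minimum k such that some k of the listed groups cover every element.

Take {Atlas, Comet, Delta, Echo, Flint}. Their union is {a, b, c, d, e, f, g, h, i}, which is all 9 elements.
No 4 of the 6 groups cover everything (all 15 combinations miss at least one element), so 5 is optimal.

5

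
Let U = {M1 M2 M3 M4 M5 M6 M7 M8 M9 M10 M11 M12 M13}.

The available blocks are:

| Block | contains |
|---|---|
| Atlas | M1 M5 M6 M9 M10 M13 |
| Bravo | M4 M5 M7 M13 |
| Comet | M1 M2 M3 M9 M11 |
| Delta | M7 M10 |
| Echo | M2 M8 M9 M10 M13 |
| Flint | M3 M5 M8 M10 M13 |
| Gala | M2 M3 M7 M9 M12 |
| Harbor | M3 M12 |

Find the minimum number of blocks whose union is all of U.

Atlas, Bravo, Comet, Echo, and Gala cover everything between them: the union {M1, M2, M3, M4, M5, M6, M7, M8, M9, M10, M11, M12, M13} is all of U.
No 4 of the 8 blocks cover everything (all 70 combinations miss at least one point), so 5 is optimal.

5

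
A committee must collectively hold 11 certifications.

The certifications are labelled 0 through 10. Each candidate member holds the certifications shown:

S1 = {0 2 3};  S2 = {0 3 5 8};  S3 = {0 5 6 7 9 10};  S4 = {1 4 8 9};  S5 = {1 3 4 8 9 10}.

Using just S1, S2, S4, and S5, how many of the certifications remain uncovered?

2

Union of S1, S2, S4, S5 = {0, 1, 2, 3, 4, 5, 8, 9, 10}.
Not covered: 6, 7 — 2 certifications.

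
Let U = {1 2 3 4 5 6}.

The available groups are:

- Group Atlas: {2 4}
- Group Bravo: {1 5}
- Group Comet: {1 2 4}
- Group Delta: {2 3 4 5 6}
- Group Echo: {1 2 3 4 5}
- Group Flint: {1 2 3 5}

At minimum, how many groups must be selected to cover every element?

2

Take {Comet, Delta}. Their union is {1, 2, 3, 4, 5, 6}, which is all 6 elements.
No single group has all 6 elements (the largest, Delta, has 5), so 2 is optimal.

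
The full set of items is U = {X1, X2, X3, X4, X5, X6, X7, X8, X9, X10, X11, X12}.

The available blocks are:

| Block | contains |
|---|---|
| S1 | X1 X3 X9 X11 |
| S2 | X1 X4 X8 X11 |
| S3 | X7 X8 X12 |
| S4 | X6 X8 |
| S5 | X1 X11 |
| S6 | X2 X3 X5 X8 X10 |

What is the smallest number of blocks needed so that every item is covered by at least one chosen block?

5

S1 and S2 and S3 and S4 and S6 together: S1 ∪ S2 ∪ S3 ∪ S4 ∪ S6 = {X1, X2, X3, X4, X5, X6, X7, X8, X9, X10, X11, X12} — every item is covered.
No 4 of the 6 blocks cover everything (all 15 combinations miss at least one item), so 5 is optimal.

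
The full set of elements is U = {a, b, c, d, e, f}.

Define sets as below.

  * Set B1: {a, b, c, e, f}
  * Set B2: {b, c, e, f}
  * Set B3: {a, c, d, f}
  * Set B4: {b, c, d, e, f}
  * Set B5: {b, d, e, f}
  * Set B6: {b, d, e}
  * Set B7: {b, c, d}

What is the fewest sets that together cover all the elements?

B1 and B4 together: B1 ∪ B4 = {a, b, c, d, e, f} — every element is covered.
No single set has all 6 elements (the largest, B1, has 5), so 2 is optimal.

2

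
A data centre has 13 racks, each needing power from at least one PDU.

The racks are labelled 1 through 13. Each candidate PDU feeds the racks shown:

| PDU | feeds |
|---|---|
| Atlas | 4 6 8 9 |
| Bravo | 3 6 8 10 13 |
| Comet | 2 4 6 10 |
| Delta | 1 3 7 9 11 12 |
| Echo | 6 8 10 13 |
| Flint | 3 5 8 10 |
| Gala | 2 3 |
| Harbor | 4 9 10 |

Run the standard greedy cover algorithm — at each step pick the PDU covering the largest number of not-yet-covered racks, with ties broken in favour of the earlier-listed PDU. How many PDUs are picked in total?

4

Greedy: pick Delta (covers 6 new) → pick Bravo (covers 4 new) → pick Comet (covers 2 new) → pick Flint (covers 1 new). Total picks: 4.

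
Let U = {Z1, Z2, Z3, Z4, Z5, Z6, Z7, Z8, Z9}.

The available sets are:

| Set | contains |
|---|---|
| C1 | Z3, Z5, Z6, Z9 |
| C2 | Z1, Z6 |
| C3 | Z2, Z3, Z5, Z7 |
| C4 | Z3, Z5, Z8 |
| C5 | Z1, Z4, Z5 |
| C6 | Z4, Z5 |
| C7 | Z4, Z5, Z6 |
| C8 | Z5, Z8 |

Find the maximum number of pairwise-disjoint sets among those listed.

C2, C3 are pairwise disjoint (C2={Z1,Z6}; C3={Z2,Z3,Z5,Z7}).
Every remaining set overlaps one of these, and no 3 of the listed sets are pairwise disjoint, so 2 is the maximum.

2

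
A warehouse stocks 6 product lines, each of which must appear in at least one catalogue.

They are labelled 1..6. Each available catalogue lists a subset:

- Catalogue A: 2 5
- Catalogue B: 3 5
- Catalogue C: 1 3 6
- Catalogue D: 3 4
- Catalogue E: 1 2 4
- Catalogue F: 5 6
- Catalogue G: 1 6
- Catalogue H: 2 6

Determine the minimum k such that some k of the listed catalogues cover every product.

Take {B, E, G}. Their union is {1, 2, 3, 4, 5, 6}, which is all 6 products.
No 2 of the 8 catalogues cover everything (all 28 combinations miss at least one product), so 3 is optimal.

3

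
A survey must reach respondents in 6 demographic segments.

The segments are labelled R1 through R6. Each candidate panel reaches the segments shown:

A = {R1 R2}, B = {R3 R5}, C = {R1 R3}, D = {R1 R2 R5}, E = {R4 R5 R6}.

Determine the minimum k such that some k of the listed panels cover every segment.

Take {C, D, E}. Their union is {R1, R2, R3, R4, R5, R6}, which is all 6 segments.
Only E contains R4, so E is forced; the remaining 3 segments need at least 2 more panels (each remaining panel adds at most 2) — so at least 3 panels are needed, and 3 is optimal.

3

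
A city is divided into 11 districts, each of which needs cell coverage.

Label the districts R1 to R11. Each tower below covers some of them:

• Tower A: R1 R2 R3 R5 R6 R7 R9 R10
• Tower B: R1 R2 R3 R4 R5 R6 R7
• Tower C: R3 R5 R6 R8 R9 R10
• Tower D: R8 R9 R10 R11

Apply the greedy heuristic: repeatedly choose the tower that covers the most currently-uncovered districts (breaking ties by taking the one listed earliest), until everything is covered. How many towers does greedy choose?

3

Greedy: pick A (covers 8 new) → pick D (covers 2 new) → pick B (covers 1 new). Total picks: 3.
(The true minimum cover uses only 2 towers, so greedy is not optimal here.)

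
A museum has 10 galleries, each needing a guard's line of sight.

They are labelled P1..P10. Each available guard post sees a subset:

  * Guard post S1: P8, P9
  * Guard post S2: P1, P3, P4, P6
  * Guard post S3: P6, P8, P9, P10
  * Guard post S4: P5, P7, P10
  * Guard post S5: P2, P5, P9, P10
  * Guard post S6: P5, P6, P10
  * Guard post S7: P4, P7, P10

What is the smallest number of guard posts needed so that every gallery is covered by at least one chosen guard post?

4

S2 and S3 and S4 and S5 together: S2 ∪ S3 ∪ S4 ∪ S5 = {P1, P2, P3, P4, P5, P6, P7, P8, P9, P10} — every gallery is covered.
No 3 of the 7 guard posts cover everything (all 35 combinations miss at least one gallery), so 4 is optimal.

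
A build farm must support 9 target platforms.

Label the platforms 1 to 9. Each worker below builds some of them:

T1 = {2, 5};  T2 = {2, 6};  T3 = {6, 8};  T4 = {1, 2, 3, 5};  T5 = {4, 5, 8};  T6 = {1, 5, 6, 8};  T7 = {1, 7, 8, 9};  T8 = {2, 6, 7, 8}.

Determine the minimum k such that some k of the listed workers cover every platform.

4

T3 and T4 and T5 and T7 together: T3 ∪ T4 ∪ T5 ∪ T7 = {1, 2, 3, 4, 5, 6, 7, 8, 9} — every platform is covered.
No 3 of the 8 workers cover everything (all 56 combinations miss at least one platform), so 4 is optimal.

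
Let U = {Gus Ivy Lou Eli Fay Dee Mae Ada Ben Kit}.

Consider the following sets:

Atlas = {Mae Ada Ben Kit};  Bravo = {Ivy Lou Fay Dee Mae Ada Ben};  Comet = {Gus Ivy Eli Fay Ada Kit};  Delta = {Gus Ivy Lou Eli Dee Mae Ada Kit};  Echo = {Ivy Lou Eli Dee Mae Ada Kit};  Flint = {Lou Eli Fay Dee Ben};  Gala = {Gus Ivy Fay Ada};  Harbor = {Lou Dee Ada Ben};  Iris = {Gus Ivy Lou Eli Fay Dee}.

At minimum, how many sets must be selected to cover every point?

Delta and Flint together: Delta ∪ Flint = {Gus, Ivy, Lou, Eli, Fay, Dee, Mae, Ada, Ben, Kit} — every point is covered.
No single set has all 10 points (the largest, Delta, has 8), so 2 is optimal.

2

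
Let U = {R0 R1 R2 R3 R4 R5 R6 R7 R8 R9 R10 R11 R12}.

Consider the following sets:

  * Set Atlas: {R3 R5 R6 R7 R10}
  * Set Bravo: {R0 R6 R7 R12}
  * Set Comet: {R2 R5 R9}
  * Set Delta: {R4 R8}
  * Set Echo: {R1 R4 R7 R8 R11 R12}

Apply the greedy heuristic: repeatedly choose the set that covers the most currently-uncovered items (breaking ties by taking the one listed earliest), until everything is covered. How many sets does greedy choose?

4

Greedy: pick Echo (covers 6 new) → pick Atlas (covers 4 new) → pick Comet (covers 2 new) → pick Bravo (covers 1 new). Total picks: 4.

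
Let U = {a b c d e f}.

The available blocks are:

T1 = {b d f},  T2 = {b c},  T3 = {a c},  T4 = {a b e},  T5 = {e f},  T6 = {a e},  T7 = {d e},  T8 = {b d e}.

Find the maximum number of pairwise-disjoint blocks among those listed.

T1, T3 are pairwise disjoint (T1={b,d,f}; T3={a,c}).
Every remaining block overlaps one of these, and no 3 of the listed blocks are pairwise disjoint, so 2 is the maximum.

2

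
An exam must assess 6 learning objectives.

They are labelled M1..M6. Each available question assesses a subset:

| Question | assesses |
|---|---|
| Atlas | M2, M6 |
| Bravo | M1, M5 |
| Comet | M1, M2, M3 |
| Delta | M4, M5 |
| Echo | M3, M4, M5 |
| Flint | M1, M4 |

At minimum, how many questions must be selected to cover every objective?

3

Atlas and Comet and Delta together: Atlas ∪ Comet ∪ Delta = {M1, M2, M3, M4, M5, M6} — every objective is covered.
Only Atlas contains M6, so Atlas is forced; the remaining 4 objectives need at least 2 more questions (each remaining question adds at most 3) — so at least 3 questions are needed, and 3 is optimal.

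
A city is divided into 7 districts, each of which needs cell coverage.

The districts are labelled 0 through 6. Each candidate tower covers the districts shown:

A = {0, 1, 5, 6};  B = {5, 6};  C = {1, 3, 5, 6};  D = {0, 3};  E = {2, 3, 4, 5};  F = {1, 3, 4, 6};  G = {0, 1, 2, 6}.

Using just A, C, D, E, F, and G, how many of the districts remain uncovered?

0

Union of A, C, D, E, F, G = {0, 1, 2, 3, 4, 5, 6} — that's every district, so 0 are uncovered.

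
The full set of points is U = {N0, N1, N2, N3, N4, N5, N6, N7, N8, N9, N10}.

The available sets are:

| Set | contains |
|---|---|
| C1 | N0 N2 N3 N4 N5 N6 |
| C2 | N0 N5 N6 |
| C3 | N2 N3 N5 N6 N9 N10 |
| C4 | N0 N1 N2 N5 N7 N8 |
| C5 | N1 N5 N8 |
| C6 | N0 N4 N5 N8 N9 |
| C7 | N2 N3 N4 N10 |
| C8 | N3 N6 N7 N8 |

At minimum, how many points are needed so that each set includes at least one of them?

2

The 2 points {N3, N5} hit every set.
The sets C2, C7 are pairwise disjoint, so any hitting set needs a separate point for each — at least 2. Hence 2 is optimal.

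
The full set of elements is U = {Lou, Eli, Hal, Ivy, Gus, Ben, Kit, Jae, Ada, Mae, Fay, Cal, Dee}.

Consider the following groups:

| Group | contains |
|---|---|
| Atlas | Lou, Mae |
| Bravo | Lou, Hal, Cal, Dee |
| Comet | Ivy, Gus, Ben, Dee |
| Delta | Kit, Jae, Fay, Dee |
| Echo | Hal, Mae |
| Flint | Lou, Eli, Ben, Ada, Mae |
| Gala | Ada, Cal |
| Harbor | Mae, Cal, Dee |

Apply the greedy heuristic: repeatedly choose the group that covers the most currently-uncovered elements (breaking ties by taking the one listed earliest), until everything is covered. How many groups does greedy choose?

4

Greedy: pick Flint (covers 5 new) → pick Delta (covers 4 new) → pick Bravo (covers 2 new) → pick Comet (covers 2 new). Total picks: 4.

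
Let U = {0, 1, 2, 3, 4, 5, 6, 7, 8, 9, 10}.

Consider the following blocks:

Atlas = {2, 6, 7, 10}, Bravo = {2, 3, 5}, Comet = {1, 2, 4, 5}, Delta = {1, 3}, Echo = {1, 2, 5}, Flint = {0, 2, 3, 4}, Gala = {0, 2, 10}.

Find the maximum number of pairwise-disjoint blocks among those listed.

2

Atlas, Delta are pairwise disjoint (Atlas={2,6,7,10}; Delta={1,3}).
Every remaining block overlaps one of these, and no 3 of the listed blocks are pairwise disjoint, so 2 is the maximum.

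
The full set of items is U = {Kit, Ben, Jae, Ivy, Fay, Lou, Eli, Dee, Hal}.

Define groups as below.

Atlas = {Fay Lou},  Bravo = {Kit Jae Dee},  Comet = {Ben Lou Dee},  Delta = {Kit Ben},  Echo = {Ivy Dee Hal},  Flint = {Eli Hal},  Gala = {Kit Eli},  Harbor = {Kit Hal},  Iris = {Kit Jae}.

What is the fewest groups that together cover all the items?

Take {Atlas, Bravo, Delta, Echo, Flint}. Their union is {Kit, Ben, Jae, Ivy, Fay, Lou, Eli, Dee, Hal}, which is all 9 items.
No 4 of the 9 groups cover everything (all 126 combinations miss at least one item), so 5 is optimal.

5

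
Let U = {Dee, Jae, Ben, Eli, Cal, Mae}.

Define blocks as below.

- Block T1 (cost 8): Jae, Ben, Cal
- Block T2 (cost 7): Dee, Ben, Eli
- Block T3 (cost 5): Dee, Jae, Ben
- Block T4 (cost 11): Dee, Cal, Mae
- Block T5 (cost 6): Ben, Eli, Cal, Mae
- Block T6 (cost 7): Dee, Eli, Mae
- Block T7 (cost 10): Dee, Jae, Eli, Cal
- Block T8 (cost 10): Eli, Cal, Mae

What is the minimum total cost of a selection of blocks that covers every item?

11

T3, T5 together cover every item (T3 ∪ T5 = {Dee, Jae, Ben, Eli, Cal, Mae}); total cost 5 + 6 = 11.
No covering selection has total cost below 11.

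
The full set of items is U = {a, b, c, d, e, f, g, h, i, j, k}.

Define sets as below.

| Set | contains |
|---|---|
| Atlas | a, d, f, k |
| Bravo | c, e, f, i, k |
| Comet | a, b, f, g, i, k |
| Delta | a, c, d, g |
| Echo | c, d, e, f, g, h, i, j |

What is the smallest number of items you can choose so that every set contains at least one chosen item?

T = {d, f} meets every set (each contains at least one member of T), and |T| = 2.
No single item lies in every set, so at least 2 are needed and 2 is optimal.

2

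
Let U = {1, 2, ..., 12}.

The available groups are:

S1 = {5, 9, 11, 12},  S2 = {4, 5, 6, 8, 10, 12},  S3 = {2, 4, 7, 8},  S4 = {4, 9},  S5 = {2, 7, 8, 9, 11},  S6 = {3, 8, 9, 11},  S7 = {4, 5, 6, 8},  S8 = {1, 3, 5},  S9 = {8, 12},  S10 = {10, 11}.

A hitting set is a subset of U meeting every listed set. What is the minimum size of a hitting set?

The 4 points {1, 4, 8, 11} hit every group.
The groups S4, S8, S9, S10 are pairwise disjoint, so any hitting set needs a separate point for each — at least 4. Hence 4 is optimal.

4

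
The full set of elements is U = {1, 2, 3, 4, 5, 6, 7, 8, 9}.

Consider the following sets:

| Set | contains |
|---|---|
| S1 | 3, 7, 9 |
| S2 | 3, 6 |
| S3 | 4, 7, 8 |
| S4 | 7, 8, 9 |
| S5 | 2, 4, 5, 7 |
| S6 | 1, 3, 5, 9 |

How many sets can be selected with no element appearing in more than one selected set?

S2, S4 are pairwise disjoint (S2={3,6}; S4={7,8,9}).
Every remaining set overlaps one of these, and no 3 of the listed sets are pairwise disjoint, so 2 is the maximum.

2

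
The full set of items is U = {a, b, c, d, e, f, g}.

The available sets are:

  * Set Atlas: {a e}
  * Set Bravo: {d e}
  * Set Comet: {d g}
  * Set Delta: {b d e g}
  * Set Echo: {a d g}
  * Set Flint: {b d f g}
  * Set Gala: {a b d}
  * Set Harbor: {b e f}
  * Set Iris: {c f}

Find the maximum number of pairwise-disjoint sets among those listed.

3

Atlas, Comet, Iris are pairwise disjoint (Atlas={a,e}; Comet={d,g}; Iris={c,f}).
Every remaining set overlaps one of these, and no 4 of the listed sets are pairwise disjoint, so 3 is the maximum.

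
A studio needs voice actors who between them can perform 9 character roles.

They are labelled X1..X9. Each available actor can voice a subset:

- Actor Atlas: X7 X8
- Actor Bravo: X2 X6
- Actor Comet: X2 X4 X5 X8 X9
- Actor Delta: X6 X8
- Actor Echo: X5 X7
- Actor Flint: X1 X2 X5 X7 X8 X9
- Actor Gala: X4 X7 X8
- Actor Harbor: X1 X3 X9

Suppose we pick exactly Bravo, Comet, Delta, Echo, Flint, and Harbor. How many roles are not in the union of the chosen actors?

0

Union of Bravo, Comet, Delta, Echo, Flint, Harbor = {X1, X2, X3, X4, X5, X6, X7, X8, X9} — that's every role, so 0 are uncovered.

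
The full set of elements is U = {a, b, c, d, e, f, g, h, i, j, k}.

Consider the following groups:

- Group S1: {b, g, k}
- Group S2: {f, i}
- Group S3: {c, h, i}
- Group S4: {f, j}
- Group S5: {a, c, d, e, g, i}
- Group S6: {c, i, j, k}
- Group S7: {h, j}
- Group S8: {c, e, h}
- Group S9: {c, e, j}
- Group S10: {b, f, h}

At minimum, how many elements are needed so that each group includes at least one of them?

4

Take T = {b, c, i, j}. Each listed group contains at least one of these, so T is a hitting set of size 4.
No choice of 3 elements meets every group, so 4 is the minimum.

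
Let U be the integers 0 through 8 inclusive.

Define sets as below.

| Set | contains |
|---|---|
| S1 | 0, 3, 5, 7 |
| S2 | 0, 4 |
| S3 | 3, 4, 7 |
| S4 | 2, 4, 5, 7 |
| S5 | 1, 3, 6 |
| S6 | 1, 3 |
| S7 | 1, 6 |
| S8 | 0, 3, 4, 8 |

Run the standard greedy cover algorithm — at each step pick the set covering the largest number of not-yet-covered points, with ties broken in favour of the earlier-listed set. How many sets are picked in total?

4

Greedy: pick S1 (covers 4 new) → pick S4 (covers 2 new) → pick S5 (covers 2 new) → pick S8 (covers 1 new). Total picks: 4.
(The true minimum cover uses only 3 sets, so greedy is not optimal here.)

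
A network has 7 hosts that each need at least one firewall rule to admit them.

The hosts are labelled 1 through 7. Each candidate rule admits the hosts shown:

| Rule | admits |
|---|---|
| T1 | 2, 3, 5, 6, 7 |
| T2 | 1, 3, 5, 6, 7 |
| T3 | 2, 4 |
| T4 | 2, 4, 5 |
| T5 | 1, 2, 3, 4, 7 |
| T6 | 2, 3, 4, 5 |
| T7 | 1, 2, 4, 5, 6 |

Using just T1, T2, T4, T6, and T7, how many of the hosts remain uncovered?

Union of T1, T2, T4, T6, T7 = {1, 2, 3, 4, 5, 6, 7} — that's every host, so 0 are uncovered.

0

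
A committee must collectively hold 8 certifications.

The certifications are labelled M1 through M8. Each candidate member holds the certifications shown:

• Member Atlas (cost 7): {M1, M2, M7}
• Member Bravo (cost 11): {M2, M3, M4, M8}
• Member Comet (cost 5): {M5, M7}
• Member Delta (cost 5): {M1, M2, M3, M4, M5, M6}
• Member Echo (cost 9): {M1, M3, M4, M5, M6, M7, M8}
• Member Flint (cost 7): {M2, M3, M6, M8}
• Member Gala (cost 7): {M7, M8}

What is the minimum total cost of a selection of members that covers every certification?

Delta, Gala together cover every certification (Delta ∪ Gala = {M1, M2, M3, M4, M5, M6, M7, M8}); total cost 5 + 7 = 12.
No covering selection has total cost below 12.

12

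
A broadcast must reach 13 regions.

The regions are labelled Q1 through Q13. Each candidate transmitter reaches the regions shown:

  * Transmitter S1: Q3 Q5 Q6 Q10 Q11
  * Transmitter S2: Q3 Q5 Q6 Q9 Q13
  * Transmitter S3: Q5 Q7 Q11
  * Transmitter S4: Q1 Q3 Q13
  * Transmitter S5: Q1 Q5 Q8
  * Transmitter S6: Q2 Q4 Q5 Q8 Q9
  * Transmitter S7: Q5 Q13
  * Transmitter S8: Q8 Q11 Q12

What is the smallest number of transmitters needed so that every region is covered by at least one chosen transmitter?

5

Take {S1, S3, S4, S6, S8}. Their union is {Q1, Q2, Q3, Q4, Q5, Q6, Q7, Q8, Q9, Q10, Q11, Q12, Q13}, which is all 13 regions.
No 4 of the 8 transmitters cover everything (all 70 combinations miss at least one region), so 5 is optimal.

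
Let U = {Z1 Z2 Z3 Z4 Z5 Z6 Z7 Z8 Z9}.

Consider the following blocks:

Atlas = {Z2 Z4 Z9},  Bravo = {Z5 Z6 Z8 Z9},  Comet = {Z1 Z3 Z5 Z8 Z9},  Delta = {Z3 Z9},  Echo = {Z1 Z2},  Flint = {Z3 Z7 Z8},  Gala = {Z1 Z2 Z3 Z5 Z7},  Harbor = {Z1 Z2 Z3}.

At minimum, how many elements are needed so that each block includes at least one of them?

Take H = {Z1, Z7, Z9}. Each listed block contains at least one of these, so H is a hitting set of size 3.
No choice of 2 elements meets every block, so 3 is the minimum.

3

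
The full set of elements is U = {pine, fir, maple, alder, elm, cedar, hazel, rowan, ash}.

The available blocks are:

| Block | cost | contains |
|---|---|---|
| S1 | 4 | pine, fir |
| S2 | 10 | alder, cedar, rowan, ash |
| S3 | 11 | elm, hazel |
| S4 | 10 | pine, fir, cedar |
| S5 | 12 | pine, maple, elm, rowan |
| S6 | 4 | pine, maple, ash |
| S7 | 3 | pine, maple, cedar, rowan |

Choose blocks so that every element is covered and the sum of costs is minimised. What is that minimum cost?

S1, S2, S3, S7 together cover every element (S1 ∪ S2 ∪ S3 ∪ S7 = {pine, fir, maple, alder, elm, cedar, hazel, rowan, ash}); total cost 4 + 10 + 11 + 3 = 28.
The greedy pick S7, S1, S6, S3, S2 costs 32; no covering selection beats 28.

28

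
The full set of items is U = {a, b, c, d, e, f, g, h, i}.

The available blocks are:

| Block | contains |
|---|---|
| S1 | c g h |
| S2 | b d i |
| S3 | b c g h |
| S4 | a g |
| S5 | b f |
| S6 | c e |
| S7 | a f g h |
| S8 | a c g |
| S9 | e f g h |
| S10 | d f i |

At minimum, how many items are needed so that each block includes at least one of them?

4

The 4 items {b, c, d, g} hit every block.
No choice of 3 items meets every block, so 4 is the minimum.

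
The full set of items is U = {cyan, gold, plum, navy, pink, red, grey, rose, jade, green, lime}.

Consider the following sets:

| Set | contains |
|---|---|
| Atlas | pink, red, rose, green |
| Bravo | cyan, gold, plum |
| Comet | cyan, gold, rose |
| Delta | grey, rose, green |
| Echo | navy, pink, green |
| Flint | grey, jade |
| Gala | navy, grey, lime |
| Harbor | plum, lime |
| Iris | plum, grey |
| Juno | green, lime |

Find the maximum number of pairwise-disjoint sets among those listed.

4

Comet, Echo, Flint, Harbor are pairwise disjoint (Comet={cyan,gold,rose}; Echo={navy,pink,green}; Flint={grey,jade}; Harbor={plum,lime}).
Every remaining set overlaps one of these, and no 5 of the listed sets are pairwise disjoint, so 4 is the maximum.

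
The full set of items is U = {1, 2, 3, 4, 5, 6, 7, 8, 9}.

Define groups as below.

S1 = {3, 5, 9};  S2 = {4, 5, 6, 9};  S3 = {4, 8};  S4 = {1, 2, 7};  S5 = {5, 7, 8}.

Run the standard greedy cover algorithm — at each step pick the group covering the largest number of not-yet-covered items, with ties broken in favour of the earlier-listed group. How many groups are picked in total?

4

Greedy: pick S2 (covers 4 new) → pick S4 (covers 3 new) → pick S1 (covers 1 new) → pick S3 (covers 1 new). Total picks: 4.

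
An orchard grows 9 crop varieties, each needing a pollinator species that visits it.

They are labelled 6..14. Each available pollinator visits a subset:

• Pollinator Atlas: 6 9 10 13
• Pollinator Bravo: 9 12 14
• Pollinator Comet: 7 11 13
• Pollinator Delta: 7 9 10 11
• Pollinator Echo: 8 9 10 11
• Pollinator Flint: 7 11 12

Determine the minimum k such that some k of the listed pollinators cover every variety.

Take {Atlas, Bravo, Echo, Flint}. Their union is {6, 7, 8, 9, 10, 11, 12, 13, 14}, which is all 9 varieties.
Only Echo contains 8, so Echo is forced; the remaining 5 varieties need at least 3 more pollinators (each remaining pollinator adds at most 2) — so at least 4 pollinators are needed, and 4 is optimal.

4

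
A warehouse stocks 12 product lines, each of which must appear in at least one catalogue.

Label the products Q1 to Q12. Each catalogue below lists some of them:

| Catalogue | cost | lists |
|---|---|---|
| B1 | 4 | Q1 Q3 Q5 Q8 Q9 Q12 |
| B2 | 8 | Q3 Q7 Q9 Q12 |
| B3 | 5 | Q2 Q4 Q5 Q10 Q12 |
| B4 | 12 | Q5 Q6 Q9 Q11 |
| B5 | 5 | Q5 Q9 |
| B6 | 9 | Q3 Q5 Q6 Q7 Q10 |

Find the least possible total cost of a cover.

29

B1, B2, B3, B4 together cover every product (B1 ∪ B2 ∪ B3 ∪ B4 = {Q1, Q2, Q3, Q4, Q5, Q6, Q7, Q8, Q9, Q10, Q11, Q12}); total cost 4 + 8 + 5 + 12 = 29.
The greedy pick B1, B3, B6, B4 costs 30; no covering selection beats 29.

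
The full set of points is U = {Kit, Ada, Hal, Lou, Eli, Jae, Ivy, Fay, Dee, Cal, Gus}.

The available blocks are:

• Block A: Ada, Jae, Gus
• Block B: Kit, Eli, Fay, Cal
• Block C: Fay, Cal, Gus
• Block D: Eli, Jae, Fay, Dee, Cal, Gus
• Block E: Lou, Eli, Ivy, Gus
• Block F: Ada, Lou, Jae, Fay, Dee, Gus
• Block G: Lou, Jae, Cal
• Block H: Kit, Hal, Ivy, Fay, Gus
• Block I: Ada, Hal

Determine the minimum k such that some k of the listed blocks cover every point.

3

Take {D, F, H}. Their union is {Kit, Ada, Hal, Lou, Eli, Jae, Ivy, Fay, Dee, Cal, Gus}, which is all 11 points.
No 2 of the 9 blocks cover everything (all 36 combinations miss at least one point), so 3 is optimal.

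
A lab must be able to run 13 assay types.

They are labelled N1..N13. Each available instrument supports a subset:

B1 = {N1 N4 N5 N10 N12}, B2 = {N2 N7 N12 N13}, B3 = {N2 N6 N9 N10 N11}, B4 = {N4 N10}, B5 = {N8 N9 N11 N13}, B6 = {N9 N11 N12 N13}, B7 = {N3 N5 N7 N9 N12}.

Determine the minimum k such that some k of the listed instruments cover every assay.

Take {B1, B3, B5, B7}. Their union is {N1, N2, N3, N4, N5, N6, N7, N8, N9, N10, N11, N12, N13}, which is all 13 assays.
No 3 of the 7 instruments cover everything (all 35 combinations miss at least one assay), so 4 is optimal.

4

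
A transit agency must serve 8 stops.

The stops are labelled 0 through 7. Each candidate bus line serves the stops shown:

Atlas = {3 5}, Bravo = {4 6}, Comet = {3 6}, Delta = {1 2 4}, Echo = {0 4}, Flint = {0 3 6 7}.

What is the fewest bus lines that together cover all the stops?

Take {Atlas, Delta, Flint}. Their union is {0, 1, 2, 3, 4, 5, 6, 7}, which is all 8 stops.
Only Delta contains 1, so Delta is forced; the remaining 5 stops need at least 2 more bus lines (each remaining bus line adds at most 4) — so at least 3 bus lines are needed, and 3 is optimal.

3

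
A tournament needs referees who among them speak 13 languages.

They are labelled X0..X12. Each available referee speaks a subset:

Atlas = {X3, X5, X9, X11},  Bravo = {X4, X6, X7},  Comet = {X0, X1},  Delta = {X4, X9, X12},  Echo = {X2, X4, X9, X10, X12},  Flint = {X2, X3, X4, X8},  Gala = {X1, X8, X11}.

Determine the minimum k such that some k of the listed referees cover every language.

Take {Atlas, Bravo, Comet, Echo, Flint}. Their union is {X0, X1, X2, X3, X4, X5, X6, X7, X8, X9, X10, X11, X12}, which is all 13 languages.
No 4 of the 7 referees cover everything (all 35 combinations miss at least one language), so 5 is optimal.

5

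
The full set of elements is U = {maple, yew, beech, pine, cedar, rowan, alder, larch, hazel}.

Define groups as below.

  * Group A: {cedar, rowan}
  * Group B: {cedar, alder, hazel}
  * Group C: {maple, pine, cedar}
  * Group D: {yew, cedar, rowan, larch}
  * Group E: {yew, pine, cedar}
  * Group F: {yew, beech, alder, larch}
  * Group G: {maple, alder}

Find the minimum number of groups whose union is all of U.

4

B and C and D and F together: B ∪ C ∪ D ∪ F = {maple, yew, beech, pine, cedar, rowan, alder, larch, hazel} — every element is covered.
No 3 of the 7 groups cover everything (all 35 combinations miss at least one element), so 4 is optimal.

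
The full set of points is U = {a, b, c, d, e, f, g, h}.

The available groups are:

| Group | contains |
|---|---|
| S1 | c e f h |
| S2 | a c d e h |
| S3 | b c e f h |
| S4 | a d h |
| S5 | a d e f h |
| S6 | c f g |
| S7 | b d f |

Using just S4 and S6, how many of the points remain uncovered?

2

Union of S4, S6 = {a, c, d, f, g, h}.
Not covered: b, e — 2 points.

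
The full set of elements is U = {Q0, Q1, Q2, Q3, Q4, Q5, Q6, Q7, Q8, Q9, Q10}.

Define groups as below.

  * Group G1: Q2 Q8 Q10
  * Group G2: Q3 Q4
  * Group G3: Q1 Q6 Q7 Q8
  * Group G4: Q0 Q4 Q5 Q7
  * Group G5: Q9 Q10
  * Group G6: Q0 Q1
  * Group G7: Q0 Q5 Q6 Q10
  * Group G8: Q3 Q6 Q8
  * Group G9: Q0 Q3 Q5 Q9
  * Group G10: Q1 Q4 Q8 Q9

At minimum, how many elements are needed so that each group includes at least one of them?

4

The 4 elements {Q0, Q3, Q8, Q9} hit every group.
No choice of 3 elements meets every group, so 4 is the minimum.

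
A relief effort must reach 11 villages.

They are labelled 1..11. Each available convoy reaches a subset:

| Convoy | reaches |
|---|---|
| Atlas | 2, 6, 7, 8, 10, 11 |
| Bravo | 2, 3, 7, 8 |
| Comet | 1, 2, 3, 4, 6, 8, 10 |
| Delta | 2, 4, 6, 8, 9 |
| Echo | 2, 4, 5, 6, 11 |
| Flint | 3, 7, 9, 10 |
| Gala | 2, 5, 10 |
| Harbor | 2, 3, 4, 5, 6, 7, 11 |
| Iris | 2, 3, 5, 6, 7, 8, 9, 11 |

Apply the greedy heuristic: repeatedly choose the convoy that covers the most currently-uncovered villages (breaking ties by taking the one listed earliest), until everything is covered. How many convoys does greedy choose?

Greedy: pick Iris (covers 8 new) → pick Comet (covers 3 new). Total picks: 2.

2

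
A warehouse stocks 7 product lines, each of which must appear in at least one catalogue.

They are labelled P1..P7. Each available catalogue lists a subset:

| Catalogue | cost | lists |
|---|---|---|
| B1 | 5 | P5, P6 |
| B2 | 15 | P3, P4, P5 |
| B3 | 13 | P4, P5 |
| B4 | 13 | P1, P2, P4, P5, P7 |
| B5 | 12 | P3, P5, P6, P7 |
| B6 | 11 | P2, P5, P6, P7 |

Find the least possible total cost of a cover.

25

B4, B5 together cover every product (B4 ∪ B5 = {P1, P2, P3, P4, P5, P6, P7}); total cost 13 + 12 = 25.
The greedy pick B1, B4, B5 costs 30; no covering selection beats 25.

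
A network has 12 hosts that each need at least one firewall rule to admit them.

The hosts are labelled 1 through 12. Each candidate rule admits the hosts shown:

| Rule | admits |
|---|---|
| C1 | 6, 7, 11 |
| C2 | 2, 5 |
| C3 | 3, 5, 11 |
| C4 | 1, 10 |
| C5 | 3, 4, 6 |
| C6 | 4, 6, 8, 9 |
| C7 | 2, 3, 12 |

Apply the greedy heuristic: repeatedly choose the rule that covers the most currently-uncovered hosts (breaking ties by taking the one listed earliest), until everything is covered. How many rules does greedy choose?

Greedy: pick C6 (covers 4 new) → pick C3 (covers 3 new) → pick C4 (covers 2 new) → pick C7 (covers 2 new) → pick C1 (covers 1 new). Total picks: 5.

5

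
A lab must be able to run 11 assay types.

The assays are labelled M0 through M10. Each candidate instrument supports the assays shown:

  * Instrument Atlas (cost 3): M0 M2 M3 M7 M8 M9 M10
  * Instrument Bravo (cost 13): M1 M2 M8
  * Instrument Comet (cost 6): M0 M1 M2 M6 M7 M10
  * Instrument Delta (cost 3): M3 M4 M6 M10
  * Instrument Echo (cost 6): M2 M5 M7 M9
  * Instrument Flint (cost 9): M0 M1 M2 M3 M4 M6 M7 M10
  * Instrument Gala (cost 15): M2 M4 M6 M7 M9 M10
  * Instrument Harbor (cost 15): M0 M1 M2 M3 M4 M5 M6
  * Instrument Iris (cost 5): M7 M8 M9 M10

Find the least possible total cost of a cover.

18

Atlas, Harbor together cover every assay (Atlas ∪ Harbor = {M0, M1, M2, M3, M4, M5, M6, M7, M8, M9, M10}); total cost 3 + 15 = 18.
No covering selection has total cost below 18.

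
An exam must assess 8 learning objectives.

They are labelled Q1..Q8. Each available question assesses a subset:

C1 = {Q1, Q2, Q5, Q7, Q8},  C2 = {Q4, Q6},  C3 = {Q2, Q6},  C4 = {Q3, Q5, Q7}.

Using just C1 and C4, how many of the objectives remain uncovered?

2

Union of C1, C4 = {Q1, Q2, Q3, Q5, Q7, Q8}.
Not covered: Q4, Q6 — 2 objectives.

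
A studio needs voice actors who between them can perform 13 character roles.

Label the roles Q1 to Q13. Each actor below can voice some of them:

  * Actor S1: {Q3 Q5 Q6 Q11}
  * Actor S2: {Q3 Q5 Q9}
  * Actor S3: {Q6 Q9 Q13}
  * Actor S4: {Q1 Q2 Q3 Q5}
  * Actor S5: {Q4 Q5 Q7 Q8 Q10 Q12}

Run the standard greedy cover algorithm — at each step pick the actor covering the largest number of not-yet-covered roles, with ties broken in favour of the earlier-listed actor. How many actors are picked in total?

4

Greedy: pick S5 (covers 6 new) → pick S1 (covers 3 new) → pick S3 (covers 2 new) → pick S4 (covers 2 new). Total picks: 4.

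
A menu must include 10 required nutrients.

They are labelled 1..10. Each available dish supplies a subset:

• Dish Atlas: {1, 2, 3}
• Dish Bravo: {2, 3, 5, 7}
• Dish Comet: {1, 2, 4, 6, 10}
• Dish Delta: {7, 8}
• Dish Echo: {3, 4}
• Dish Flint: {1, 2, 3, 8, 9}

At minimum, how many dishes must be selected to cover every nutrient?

3

Take {Bravo, Comet, Flint}. Their union is {1, 2, 3, 4, 5, 6, 7, 8, 9, 10}, which is all 10 nutrients.
Only Bravo contains 5, so Bravo is forced; the remaining 6 nutrients need at least 2 more dishes (each remaining dish adds at most 4) — so at least 3 dishes are needed, and 3 is optimal.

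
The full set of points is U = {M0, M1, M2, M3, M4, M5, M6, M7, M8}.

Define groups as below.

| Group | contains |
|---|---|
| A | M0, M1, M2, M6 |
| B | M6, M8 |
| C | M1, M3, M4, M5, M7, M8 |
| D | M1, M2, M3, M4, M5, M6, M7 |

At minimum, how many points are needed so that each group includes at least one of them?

2

The 2 points {M1, M8} hit every group.
No single point lies in every group, so at least 2 are needed and 2 is optimal.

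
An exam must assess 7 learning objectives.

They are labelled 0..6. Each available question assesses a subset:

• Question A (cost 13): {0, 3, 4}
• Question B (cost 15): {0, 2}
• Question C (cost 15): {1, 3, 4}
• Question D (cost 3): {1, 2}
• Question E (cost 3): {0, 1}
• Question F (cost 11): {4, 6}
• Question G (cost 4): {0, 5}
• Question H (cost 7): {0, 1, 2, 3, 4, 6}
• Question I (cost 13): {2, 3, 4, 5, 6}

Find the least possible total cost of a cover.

G, H together cover every objective (G ∪ H = {0, 1, 2, 3, 4, 5, 6}); total cost 4 + 7 = 11.
No covering selection has total cost below 11.

11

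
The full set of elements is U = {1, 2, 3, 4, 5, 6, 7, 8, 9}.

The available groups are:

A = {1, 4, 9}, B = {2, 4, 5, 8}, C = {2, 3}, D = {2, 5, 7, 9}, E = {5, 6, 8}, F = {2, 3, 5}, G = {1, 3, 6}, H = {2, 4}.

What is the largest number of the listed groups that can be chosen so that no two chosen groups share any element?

3

A, C, E are pairwise disjoint (A={1,4,9}; C={2,3}; E={5,6,8}).
Every remaining group overlaps one of these, and no 4 of the listed groups are pairwise disjoint, so 3 is the maximum.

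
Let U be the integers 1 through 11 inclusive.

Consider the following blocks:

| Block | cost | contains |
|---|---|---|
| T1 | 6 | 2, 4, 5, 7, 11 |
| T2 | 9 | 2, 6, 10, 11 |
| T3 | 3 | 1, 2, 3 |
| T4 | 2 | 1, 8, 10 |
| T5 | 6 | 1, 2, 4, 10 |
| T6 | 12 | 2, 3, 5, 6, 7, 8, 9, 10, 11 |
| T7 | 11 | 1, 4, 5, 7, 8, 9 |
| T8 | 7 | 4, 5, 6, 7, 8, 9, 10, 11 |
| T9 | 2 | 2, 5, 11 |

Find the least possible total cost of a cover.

T3, T8 together cover every element (T3 ∪ T8 = {1, 2, 3, 4, 5, 6, 7, 8, 9, 10, 11}); total cost 3 + 7 = 10.
The greedy pick T4, T9, T8, T3 costs 14; no covering selection beats 10.

10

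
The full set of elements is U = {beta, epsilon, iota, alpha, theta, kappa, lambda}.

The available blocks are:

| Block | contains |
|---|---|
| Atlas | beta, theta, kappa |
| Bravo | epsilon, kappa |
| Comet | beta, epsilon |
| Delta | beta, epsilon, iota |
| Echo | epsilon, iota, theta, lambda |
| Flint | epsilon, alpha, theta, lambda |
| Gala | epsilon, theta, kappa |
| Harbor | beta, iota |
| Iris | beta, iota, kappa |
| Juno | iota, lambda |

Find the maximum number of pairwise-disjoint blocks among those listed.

Atlas, Juno are pairwise disjoint (Atlas={beta,theta,kappa}; Juno={iota,lambda}).
Every remaining block overlaps one of these, and no 3 of the listed blocks are pairwise disjoint, so 2 is the maximum.

2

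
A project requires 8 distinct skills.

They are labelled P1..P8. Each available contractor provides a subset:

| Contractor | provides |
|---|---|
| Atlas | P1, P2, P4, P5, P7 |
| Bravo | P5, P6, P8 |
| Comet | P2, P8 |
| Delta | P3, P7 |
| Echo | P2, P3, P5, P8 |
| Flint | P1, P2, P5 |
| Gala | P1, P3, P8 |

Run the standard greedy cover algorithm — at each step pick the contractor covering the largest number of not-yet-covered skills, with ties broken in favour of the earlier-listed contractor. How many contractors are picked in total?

3

Greedy: pick Atlas (covers 5 new) → pick Bravo (covers 2 new) → pick Delta (covers 1 new). Total picks: 3.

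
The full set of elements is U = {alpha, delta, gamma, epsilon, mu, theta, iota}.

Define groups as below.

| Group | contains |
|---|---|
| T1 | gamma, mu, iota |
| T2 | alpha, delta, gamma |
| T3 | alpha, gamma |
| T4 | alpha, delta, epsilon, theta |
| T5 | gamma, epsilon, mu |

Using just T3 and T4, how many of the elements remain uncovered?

Union of T3, T4 = {alpha, delta, gamma, epsilon, theta}.
Not covered: mu, iota — 2 elements.

2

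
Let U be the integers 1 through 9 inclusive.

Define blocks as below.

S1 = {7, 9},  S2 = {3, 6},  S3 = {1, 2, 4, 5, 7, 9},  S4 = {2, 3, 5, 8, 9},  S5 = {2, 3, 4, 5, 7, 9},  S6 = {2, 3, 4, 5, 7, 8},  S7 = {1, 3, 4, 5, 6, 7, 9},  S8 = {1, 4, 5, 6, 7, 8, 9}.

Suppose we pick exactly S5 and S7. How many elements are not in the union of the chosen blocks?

Union of S5, S7 = {1, 2, 3, 4, 5, 6, 7, 9}.
Not covered: 8 — 1 element.

1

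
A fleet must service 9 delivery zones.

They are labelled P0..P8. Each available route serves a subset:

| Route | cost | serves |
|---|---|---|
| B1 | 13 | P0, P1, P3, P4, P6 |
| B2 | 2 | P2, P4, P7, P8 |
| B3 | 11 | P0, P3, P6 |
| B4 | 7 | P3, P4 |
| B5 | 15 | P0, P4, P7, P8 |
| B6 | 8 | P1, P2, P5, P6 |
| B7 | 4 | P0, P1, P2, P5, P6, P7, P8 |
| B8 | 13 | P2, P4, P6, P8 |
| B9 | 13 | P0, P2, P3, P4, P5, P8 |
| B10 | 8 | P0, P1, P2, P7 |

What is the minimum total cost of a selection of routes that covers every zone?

B4, B7 together cover every zone (B4 ∪ B7 = {P0, P1, P2, P3, P4, P5, P6, P7, P8}); total cost 7 + 4 = 11.
The greedy pick B2, B7, B4 costs 13; no covering selection beats 11.

11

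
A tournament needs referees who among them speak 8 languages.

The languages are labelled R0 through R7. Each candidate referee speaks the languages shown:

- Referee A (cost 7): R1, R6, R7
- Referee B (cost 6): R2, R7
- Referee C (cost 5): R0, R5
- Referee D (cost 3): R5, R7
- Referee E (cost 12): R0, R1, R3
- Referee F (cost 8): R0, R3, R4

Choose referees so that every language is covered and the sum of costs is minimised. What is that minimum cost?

24

A, B, D, F together cover every language (A ∪ B ∪ D ∪ F = {R0, R1, R2, R3, R4, R5, R6, R7}); total cost 7 + 6 + 3 + 8 = 24.
No covering selection has total cost below 24.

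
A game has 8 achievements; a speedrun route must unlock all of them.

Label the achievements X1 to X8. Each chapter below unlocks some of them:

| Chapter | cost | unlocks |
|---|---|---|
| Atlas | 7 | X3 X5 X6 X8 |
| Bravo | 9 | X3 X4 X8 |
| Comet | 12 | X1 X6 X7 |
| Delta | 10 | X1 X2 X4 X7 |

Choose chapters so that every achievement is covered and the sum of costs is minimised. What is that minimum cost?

Atlas, Delta together cover every achievement (Atlas ∪ Delta = {X1, X2, X3, X4, X5, X6, X7, X8}); total cost 7 + 10 = 17.
No covering selection has total cost below 17.

17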